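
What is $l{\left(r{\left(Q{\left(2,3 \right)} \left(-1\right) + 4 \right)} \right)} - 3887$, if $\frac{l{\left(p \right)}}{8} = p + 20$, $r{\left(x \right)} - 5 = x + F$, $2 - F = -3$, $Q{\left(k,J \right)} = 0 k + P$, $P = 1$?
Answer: $-3623$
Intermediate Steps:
$Q{\left(k,J \right)} = 1$ ($Q{\left(k,J \right)} = 0 k + 1 = 0 + 1 = 1$)
$F = 5$ ($F = 2 - -3 = 2 + 3 = 5$)
$r{\left(x \right)} = 10 + x$ ($r{\left(x \right)} = 5 + \left(x + 5\right) = 5 + \left(5 + x\right) = 10 + x$)
$l{\left(p \right)} = 160 + 8 p$ ($l{\left(p \right)} = 8 \left(p + 20\right) = 8 \left(20 + p\right) = 160 + 8 p$)
$l{\left(r{\left(Q{\left(2,3 \right)} \left(-1\right) + 4 \right)} \right)} - 3887 = \left(160 + 8 \left(10 + \left(1 \left(-1\right) + 4\right)\right)\right) - 3887 = \left(160 + 8 \left(10 + \left(-1 + 4\right)\right)\right) - 3887 = \left(160 + 8 \left(10 + 3\right)\right) - 3887 = \left(160 + 8 \cdot 13\right) - 3887 = \left(160 + 104\right) - 3887 = 264 - 3887 = -3623$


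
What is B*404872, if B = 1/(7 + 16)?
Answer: 404872/23 ≈ 17603.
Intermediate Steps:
B = 1/23 ≈ 0.043478
B*404872 = (1/23)*404872 = 404872/23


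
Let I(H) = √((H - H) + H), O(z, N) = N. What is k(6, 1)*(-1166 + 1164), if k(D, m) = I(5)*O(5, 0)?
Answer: 0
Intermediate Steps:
I(H) = √H (I(H) = √(0 + H) = √H)
k(D, m) = 0 (k(D, m) = √5*0 = 0)
k(6, 1)*(-1166 + 1164) = 0*(-1166 + 1164) = 0*(-2) = 0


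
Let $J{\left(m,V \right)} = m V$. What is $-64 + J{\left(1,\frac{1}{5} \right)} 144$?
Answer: $- \frac{176}{5} \approx -35.2$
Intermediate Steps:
$J{\left(m,V \right)} = V m$
$-64 + J{\left(1,\frac{1}{5} \right)} 144 = -64 + \frac{1}{5} \cdot 1 \cdot 144 = -64 + \frac{1}{5} \cdot 144 = -64 + \frac{144}{5} = - \frac{176}{5}$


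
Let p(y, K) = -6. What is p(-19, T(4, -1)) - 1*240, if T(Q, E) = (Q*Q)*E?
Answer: -246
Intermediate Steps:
T(Q, E) = E*Q**2 (T(Q, E) = Q**2*E = E*Q**2)
p(-19, T(4, -1)) - 1*240 = -6 - 1*240 = -6 - 240 = -246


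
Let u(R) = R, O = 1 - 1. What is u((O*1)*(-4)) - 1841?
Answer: -1841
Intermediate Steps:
O = 0
u((O*1)*(-4)) - 1841 = (0*1)*(-4) - 1841 = 0*(-4) - 1841 = 0 - 1841 = -1841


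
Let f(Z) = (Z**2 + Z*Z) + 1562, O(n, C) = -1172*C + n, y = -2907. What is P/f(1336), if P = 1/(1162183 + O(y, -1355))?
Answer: 1/9811709412944 ≈ 1.0192e-13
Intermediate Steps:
O(n, C) = n - 1172*C
P = 1/2747336 (P = 1/(1162183 + (-2907 - 1172*(-1355))) = 1/(1162183 + (-2907 + 1588060)) = 1/(1162183 + 1585153) = 1/2747336 ≈ 3.6399e-7)
f(Z) = 1562 + 2*Z**2 (f(Z) = (Z**2 + Z**2) + 1562 = 2*Z**2 + 1562 = 1562 + 2*Z**2)
P/f(1336) = 1/(2747336*(1562 + 2*1336**2)) = 1/(2747336*(1562 + 2*1784896)) = 1/(2747336*(1562 + 3569792)) = (1/2747336)/3571354 = (1/2747336)*(1/3571354) = 1/9811709412944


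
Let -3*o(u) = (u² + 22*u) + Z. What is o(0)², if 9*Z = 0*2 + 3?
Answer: 1/81 ≈ 0.012346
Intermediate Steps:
Z = ⅓ (Z = (0*2 + 3)/9 = (0 + 3)/9 = (⅑)*3 = ⅓ ≈ 0.33333)
o(u) = -⅑ - 22*u/3 - u²/3 (o(u) = -((u² + 22*u) + ⅓)/3 = -(⅓ + u² + 22*u)/3 = -⅑ - 22*u/3 - u²/3)
o(0)² = (-⅑ - 22/3*0 - ⅓*0²)² = (-⅑ + 0 - ⅓*0)² = (-⅑ + 0 + 0)² = (-⅑)² = 1/81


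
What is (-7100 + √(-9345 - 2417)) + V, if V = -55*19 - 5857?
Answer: -14002 + I*√11762 ≈ -14002.0 + 108.45*I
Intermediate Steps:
V = -6902 (V = -1045 - 5857 = -6902)
(-7100 + √(-9345 - 2417)) + V = (-7100 + √(-9345 - 2417)) - 6902 = (-7100 + √(-11762)) - 6902 = (-7100 + I*√11762) - 6902 = -14002 + I*√11762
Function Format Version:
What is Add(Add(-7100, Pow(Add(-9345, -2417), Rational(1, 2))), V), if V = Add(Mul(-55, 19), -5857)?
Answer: Add(-14002, Mul(I, Pow(11762, Rational(1, 2)))) ≈ Add(-14002., Mul(108.45, I))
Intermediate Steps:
V = -6902 (V = Add(-1045, -5857) = -6902)
Add(Add(-7100, Pow(Add(-9345, -2417), Rational(1, 2))), V) = Add(Add(-7100, Pow(Add(-9345, -2417), Rational(1, 2))), -6902) = Add(Add(-7100, Pow(-11762, Rational(1, 2))), -6902) = Add(Add(-7100, Mul(I, Pow(11762, Rational(1, 2)))), -6902) = Add(-14002, Mul(I, Pow(11762, Rational(1, 2))))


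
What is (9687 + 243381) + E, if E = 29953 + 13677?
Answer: 296698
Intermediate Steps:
E = 43630
(9687 + 243381) + E = (9687 + 243381) + 43630 = 253068 + 43630 = 296698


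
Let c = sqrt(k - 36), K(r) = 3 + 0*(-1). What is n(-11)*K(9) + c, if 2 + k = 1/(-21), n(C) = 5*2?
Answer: 30 + I*sqrt(16779)/21 ≈ 30.0 + 6.1683*I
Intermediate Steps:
n(C) = 10
K(r) = 3 (K(r) = 3 + 0 = 3)
k = -43/21 (k = -2 + 1/(-21) = -2 - 1/21 = -43/21 ≈ -2.0476)
c = I*sqrt(16779)/21 (c = sqrt(-43/21 - 36) = sqrt(-799/21) = I*sqrt(16779)/21 ≈ 6.1683*I)
n(-11)*K(9) + c = 10*3 + I*sqrt(16779)/21 = 30 + I*sqrt(16779)/21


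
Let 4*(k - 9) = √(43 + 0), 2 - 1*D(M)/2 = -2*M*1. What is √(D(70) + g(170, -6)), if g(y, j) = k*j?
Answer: √(920 - 6*√43)/2 ≈ 14.838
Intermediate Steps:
D(M) = 4 + 4*M (D(M) = 4 - 2*(-2*M) = 4 - (-4)*M = 4 + 4*M)
k = 9 + √43/4 (k = 9 + √(43 + 0)/4 = 9 + √43/4 ≈ 10.639)
g(y, j) = j*(9 + √43/4) (g(y, j) = (9 + √43/4)*j = j*(9 + √43/4))
√(D(70) + g(170, -6)) = √((4 + 4*70) + (¼)*(-6)*(36 + √43)) = √((4 + 280) + (-54 - 3*√43/2)) = √(284 + (-54 - 3*√43/2)) = √(230 - 3*√43/2)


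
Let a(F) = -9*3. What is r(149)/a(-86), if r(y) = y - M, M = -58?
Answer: -23/3 ≈ -7.6667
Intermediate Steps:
a(F) = -27
r(y) = 58 + y (r(y) = y - 1*(-58) = y + 58 = 58 + y)
r(149)/a(-86) = (58 + 149)/(-27) = 207*(-1/27) = -23/3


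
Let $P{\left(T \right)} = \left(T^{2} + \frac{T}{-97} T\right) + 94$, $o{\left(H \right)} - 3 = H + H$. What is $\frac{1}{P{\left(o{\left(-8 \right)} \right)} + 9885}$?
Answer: $\frac{97}{984187} \approx 9.8558 \cdot 10^{-5}$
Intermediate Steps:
$o{\left(H \right)} = 3 + 2 H$ ($o{\left(H \right)} = 3 + \left(H + H\right) = 3 + 2 H$)
$P{\left(T \right)} = 94 + \frac{96 T^{2}}{97}$ ($P{\left(T \right)} = \left(T^{2} + T \left(- \frac{1}{97}\right) T\right) + 94 = \left(T^{2} + - \frac{T}{97} T\right) + 94 = \left(T^{2} - \frac{T^{2}}{97}\right) + 94 = \frac{96 T^{2}}{97} + 94 = 94 + \frac{96 T^{2}}{97}$)
$\frac{1}{P{\left(o{\left(-8 \right)} \right)} + 9885} = \frac{1}{\left(94 + \frac{96 \left(3 + 2 \left(-8\right)\right)^{2}}{97}\right) + 9885} = \frac{1}{\left(94 + \frac{96 \left(3 - 16\right)^{2}}{97}\right) + 9885} = \frac{1}{\left(94 + \frac{96 \left(-13\right)^{2}}{97}\right) + 9885} = \frac{1}{\left(94 + \frac{96}{97} \cdot 169\right) + 9885} = \frac{1}{\left(94 + \frac{16224}{97}\right) + 9885} = \frac{1}{\frac{25342}{97} + 9885} = \frac{1}{\frac{984187}{97}} = \frac{97}{984187}$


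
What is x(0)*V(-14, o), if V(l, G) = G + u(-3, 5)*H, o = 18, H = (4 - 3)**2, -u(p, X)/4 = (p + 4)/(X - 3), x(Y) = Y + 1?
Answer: 16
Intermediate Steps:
x(Y) = 1 + Y
u(p, X) = -4*(4 + p)/(-3 + X) (u(p, X) = -4*(p + 4)/(X - 3) = -4*(4 + p)/(-3 + X))
H = 1 (H = 1**2 = 1)
V(l, G) = -2 + G (V(l, G) = G + (4*(-4 - 1*(-3))/(-3 + 5))*1 = G + (4*(-4 + 3)/2)*1 = G + (4*(1/2)*(-1))*1 = G - 2*1 = G - 2 = -2 + G)
x(0)*V(-14, o) = (1 + 0)*(-2 + 18) = 1*16 = 16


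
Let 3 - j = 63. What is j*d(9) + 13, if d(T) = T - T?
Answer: 13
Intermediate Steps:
j = -60 (j = 3 - 1*63 = 3 - 63 = -60)
d(T) = 0
j*d(9) + 13 = -60*0 + 13 = 0 + 13 = 13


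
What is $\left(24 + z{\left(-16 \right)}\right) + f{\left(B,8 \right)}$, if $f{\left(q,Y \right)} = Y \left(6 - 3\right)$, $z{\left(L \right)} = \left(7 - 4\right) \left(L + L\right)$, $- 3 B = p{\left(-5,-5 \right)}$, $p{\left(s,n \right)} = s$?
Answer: $-48$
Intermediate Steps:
$B = \frac{5}{3}$ ($B = \left(- \frac{1}{3}\right) \left(-5\right) = \frac{5}{3} \approx 1.6667$)
$z{\left(L \right)} = 6 L$ ($z{\left(L \right)} = 3 \cdot 2 L = 6 L$)
$f{\left(q,Y \right)} = 3 Y$ ($f{\left(q,Y \right)} = Y 3 = 3 Y$)
$\left(24 + z{\left(-16 \right)}\right) + f{\left(B,8 \right)} = \left(24 + 6 \left(-16\right)\right) + 3 \cdot 8 = \left(24 - 96\right) + 24 = -72 + 24 = -48$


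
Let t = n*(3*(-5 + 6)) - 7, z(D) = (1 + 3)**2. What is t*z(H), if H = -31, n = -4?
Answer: -304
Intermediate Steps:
z(D) = 16 (z(D) = 4**2 = 16)
t = -19 (t = -12*(-5 + 6) - 7 = -12 - 7 = -19)
t*z(H) = -19*16 = -304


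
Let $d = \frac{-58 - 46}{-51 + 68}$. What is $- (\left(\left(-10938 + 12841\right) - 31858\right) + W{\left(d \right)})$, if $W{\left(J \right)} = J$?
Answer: $\frac{509339}{17} \approx 29961.0$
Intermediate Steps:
$d = - \frac{104}{17} \approx -6.1176$
$- (\left(\left(-10938 + 12841\right) - 31858\right) + W{\left(d \right)}) = - (\left(\left(-10938 + 12841\right) - 31858\right) - \frac{104}{17}) = - (\left(1903 - 31858\right) - \frac{104}{17}) = - (-29955 - \frac{104}{17}) = \left(-1\right) \left(- \frac{509339}{17}\right) = \frac{509339}{17}$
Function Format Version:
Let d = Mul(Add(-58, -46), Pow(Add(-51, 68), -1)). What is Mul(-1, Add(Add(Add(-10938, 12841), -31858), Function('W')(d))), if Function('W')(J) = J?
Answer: Rational(509339, 17) ≈ 29961.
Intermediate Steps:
d = Rational(-104, 17) (d = Mul(-104, Pow(17, -1)) = Mul(-104, Rational(1, 17)) = Rational(-104, 17) ≈ -6.1176)
Mul(-1, Add(Add(Add(-10938, 12841), -31858), Function('W')(d))) = Mul(-1, Add(Add(Add(-10938, 12841), -31858), Rational(-104, 17))) = Mul(-1, Add(Add(1903, -31858), Rational(-104, 17))) = Mul(-1, Add(-29955, Rational(-104, 17))) = Mul(-1, Rational(-509339, 17)) = Rational(509339, 17)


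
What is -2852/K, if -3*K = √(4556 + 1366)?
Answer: 1426*√658/329 ≈ 111.18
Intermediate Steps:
K = -√658 (K = -√(4556 + 1366)/3 = -√658 ≈ -25.652)
-2852/K = -2852*(-√658/658) = -(-1426)*√658/329 = 1426*√658/329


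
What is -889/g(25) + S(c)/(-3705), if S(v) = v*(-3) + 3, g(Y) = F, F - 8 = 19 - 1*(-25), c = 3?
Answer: -84447/4940 ≈ -17.095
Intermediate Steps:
F = 52 (F = 8 + (19 - 1*(-25)) = 8 + (19 + 25) = 8 + 44 = 52)
g(Y) = 52
S(v) = 3 - 3*v (S(v) = -3*v + 3 = 3 - 3*v)
-889/g(25) + S(c)/(-3705) = -889/52 + (3 - 3*3)/(-3705) = -889*1/52 + (3 - 9)*(-1/3705) = -889/52 - 6*(-1/3705) = -889/52 + 2/1235 = -84447/4940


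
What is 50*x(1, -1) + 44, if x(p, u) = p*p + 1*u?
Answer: 44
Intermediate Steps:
x(p, u) = u + p**2 (x(p, u) = p**2 + u = u + p**2)
50*x(1, -1) + 44 = 50*(-1 + 1**2) + 44 = 50*(-1 + 1) + 44 = 50*0 + 44 = 0 + 44 = 44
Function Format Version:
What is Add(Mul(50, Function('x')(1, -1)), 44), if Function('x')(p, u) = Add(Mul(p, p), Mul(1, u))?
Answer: 44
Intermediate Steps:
Function('x')(p, u) = Add(u, Pow(p, 2)) (Function('x')(p, u) = Add(Pow(p, 2), u) = Add(u, Pow(p, 2)))
Add(Mul(50, Function('x')(1, -1)), 44) = Add(Mul(50, Add(-1, Pow(1, 2))), 44) = Add(Mul(50, Add(-1, 1)), 44) = Add(Mul(50, 0), 44) = Add(0, 44) = 44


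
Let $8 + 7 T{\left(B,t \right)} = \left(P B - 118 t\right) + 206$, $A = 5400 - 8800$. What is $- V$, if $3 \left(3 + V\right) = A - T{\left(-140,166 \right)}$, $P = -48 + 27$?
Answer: $353$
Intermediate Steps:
$P = -21$
$A = -3400$ ($A = 5400 - 8800 = -3400$)
$T{\left(B,t \right)} = \frac{198}{7} - 3 B - \frac{118 t}{7}$ ($T{\left(B,t \right)} = - \frac{8}{7} + \frac{\left(- 21 B - 118 t\right) + 206}{7} = - \frac{8}{7} + \frac{\left(- 118 t - 21 B\right) + 206}{7} = - \frac{8}{7} + \frac{206 - 118 t - 21 B}{7} = - \frac{8}{7} - \left(- \frac{206}{7} + 3 B + \frac{118 t}{7}\right) = \frac{198}{7} - 3 B - \frac{118 t}{7}$)
$V = -353$ ($V = -3 + \frac{-3400 - \left(\frac{198}{7} - -420 - \frac{19588}{7}\right)}{3} = -3 + \frac{-3400 - \left(\frac{198}{7} + 420 - \frac{19588}{7}\right)}{3} = -3 + \frac{-3400 - -2350}{3} = -3 + \frac{-3400 + 2350}{3} = -3 + \frac{1}{3} \left(-1050\right) = -3 - 350 = -353$)
$- V = \left(-1\right) \left(-353\right) = 353$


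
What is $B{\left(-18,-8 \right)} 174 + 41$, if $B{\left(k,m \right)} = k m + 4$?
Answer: $25793$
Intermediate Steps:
$B{\left(k,m \right)} = 4 + k m$
$B{\left(-18,-8 \right)} 174 + 41 = \left(4 - -144\right) 174 + 41 = \left(4 + 144\right) 174 + 41 = 148 \cdot 174 + 41 = 25752 + 41 = 25793$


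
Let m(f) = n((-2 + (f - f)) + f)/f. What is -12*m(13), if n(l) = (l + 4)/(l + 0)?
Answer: -180/143 ≈ -1.2587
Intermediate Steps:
n(l) = (4 + l)/l
m(f) = (2 + f)/(f*(-2 + f)) (m(f) = ((4 + ((-2 + (f - f)) + f))/((-2 + (f - f)) + f))/f = ((4 + ((-2 + 0) + f))/((-2 + 0) + f))/f = ((4 + (-2 + f))/(-2 + f))/f = ((2 + f)/(-2 + f))/f = (2 + f)/(f*(-2 + f)))
-12*m(13) = -12*(2 + 13)/(13*(-2 + 13)) = -12*15/(13*11) = -12*15/143 = -180/143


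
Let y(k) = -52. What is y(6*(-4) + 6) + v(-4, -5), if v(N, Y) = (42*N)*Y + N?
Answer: 784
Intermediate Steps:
v(N, Y) = N + 42*N*Y (v(N, Y) = 42*N*Y + N = N + 42*N*Y)
y(6*(-4) + 6) + v(-4, -5) = -52 - 4*(1 + 42*(-5)) = -52 - 4*(1 - 210) = -52 - 4*(-209) = -52 + 836 = 784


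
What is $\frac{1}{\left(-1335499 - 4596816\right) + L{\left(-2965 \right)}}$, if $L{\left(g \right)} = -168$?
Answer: $- \frac{1}{5932483} \approx -1.6856 \cdot 10^{-7}$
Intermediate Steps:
$\frac{1}{\left(-1335499 - 4596816\right) + L{\left(-2965 \right)}} = \frac{1}{\left(-1335499 - 4596816\right) - 168} = \frac{1}{-5932315 - 168} = \frac{1}{-5932483} = - \frac{1}{5932483}$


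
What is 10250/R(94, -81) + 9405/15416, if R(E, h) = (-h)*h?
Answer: -96307795/101144376 ≈ -0.95218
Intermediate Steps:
R(E, h) = -h**2
10250/R(94, -81) + 9405/15416 = 10250/((-1*(-81)**2)) + 9405/15416 = 10250/((-1*6561)) + 9405*(1/15416) = 10250/(-6561) + 9405/15416 = 10250*(-1/6561) + 9405/15416 = -10250/6561 + 9405/15416 = -96307795/101144376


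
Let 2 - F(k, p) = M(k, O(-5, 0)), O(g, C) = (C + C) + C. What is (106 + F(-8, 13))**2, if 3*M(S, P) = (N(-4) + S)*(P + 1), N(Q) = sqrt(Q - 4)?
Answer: 110216/9 - 1328*I*sqrt(2)/9 ≈ 12246.0 - 208.68*I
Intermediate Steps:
N(Q) = sqrt(-4 + Q)
O(g, C) = 3*C (O(g, C) = 2*C + C = 3*C)
M(S, P) = (1 + P)*(S + 2*I*sqrt(2))/3 (M(S, P) = ((sqrt(-4 - 4) + S)*(P + 1))/3 = ((sqrt(-8) + S)*(1 + P))/3 = ((2*I*sqrt(2) + S)*(1 + P))/3 = ((S + 2*I*sqrt(2))*(1 + P))/3 = ((1 + P)*(S + 2*I*sqrt(2)))/3 = (1 + P)*(S + 2*I*sqrt(2))/3)
F(k, p) = 2 - k/3 - 2*I*sqrt(2)/3 (F(k, p) = 2 - (k/3 + (3*0)*k/3 + 2*I*sqrt(2)/3 + 2*I*(3*0)*sqrt(2)/3) = 2 - (k/3 + (1/3)*0*k + 2*I*sqrt(2)/3 + (2/3)*I*0*sqrt(2)) = 2 - (k/3 + 0 + 2*I*sqrt(2)/3 + 0) = 2 - (k/3 + 2*I*sqrt(2)/3) = 2 + (-k/3 - 2*I*sqrt(2)/3) = 2 - k/3 - 2*I*sqrt(2)/3)
(106 + F(-8, 13))**2 = (106 + (2 - 1/3*(-8) - 2*I*sqrt(2)/3))**2 = (106 + (2 + 8/3 - 2*I*sqrt(2)/3))**2 = (106 + (14/3 - 2*I*sqrt(2)/3))**2 = (332/3 - 2*I*sqrt(2)/3)**2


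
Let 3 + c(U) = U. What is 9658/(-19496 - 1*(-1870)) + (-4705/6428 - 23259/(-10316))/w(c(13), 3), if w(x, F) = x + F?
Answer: -409119293145/949651671514 ≈ -0.43081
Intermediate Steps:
c(U) = -3 + U
w(x, F) = F + x
9658/(-19496 - 1*(-1870)) + (-4705/6428 - 23259/(-10316))/w(c(13), 3) = 9658/(-19496 - 1*(-1870)) + (-4705/6428 - 23259/(-10316))/(3 + (-3 + 13)) = 9658/(-19496 + 1870) + (-4705*1/6428 - 23259*(-1/10316))/(3 + 10) = 9658/(-17626) + (-4705/6428 + 23259/10316)/13 = 9658*(-1/17626) + (12621509/8288906)*(1/13) = -4829/8813 + 12621509/107755778 = -409119293145/949651671514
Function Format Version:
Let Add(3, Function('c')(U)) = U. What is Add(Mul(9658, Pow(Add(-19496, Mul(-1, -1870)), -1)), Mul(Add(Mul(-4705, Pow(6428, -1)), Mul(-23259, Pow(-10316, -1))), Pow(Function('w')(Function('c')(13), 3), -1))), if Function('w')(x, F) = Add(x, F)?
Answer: Rational(-409119293145, 949651671514) ≈ -0.43081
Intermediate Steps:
Function('c')(U) = Add(-3, U)
Function('w')(x, F) = Add(F, x)
Add(Mul(9658, Pow(Add(-19496, Mul(-1, -1870)), -1)), Mul(Add(Mul(-4705, Pow(6428, -1)), Mul(-23259, Pow(-10316, -1))), Pow(Function('w')(Function('c')(13), 3), -1))) = Add(Mul(9658, Pow(Add(-19496, Mul(-1, -1870)), -1)), Mul(Add(Mul(-4705, Pow(6428, -1)), Mul(-23259, Pow(-10316, -1))), Pow(Add(3, Add(-3, 13)), -1))) = Add(Mul(9658, Pow(Add(-19496, 1870), -1)), Mul(Add(Mul(-4705, Rational(1, 6428)), Mul(-23259, Rational(-1, 10316))), Pow(Add(3, 10), -1))) = Add(Mul(9658, Pow(-17626, -1)), Mul(Add(Rational(-4705, 6428), Rational(23259, 10316)), Pow(13, -1))) = Add(Mul(9658, Rational(-1, 17626)), Mul(Rational(12621509, 8288906), Rational(1, 13))) = Add(Rational(-4829, 8813), Rational(12621509, 107755778)) = Rational(-409119293145, 949651671514)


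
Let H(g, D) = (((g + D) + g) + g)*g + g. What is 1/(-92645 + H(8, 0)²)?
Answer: -1/52645 ≈ -1.8995e-5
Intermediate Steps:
H(g, D) = g + g*(D + 3*g) (H(g, D) = (((D + g) + g) + g)*g + g = ((D + 2*g) + g)*g + g = (D + 3*g)*g + g = g*(D + 3*g) + g = g + g*(D + 3*g))
1/(-92645 + H(8, 0)²) = 1/(-92645 + (8*(1 + 0 + 3*8))²) = 1/(-92645 + (8*(1 + 0 + 24))²) = 1/(-92645 + (8*25)²) = 1/(-92645 + 200²) = 1/(-92645 + 40000) = 1/(-52645) = -1/52645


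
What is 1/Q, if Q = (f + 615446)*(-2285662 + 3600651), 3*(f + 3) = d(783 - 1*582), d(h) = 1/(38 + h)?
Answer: 717/580268657081048 ≈ 1.2356e-12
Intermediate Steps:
f = -2150/717 (f = -3 + 1/(3*(38 + (783 - 1*582))) = -3 + 1/(3*(38 + (783 - 582))) = -3 + 1/(3*(38 + 201)) = -3 + (1/3)/239 = -3 + (1/3)*(1/239) = -3 + 1/717 = -2150/717 ≈ -2.9986)
Q = 580268657081048/717 (Q = (-2150/717 + 615446)*(-2285662 + 3600651) = (441272632/717)*1314989 = 580268657081048/717 ≈ 8.0930e+11)
1/Q = 1/(580268657081048/717) = 717/580268657081048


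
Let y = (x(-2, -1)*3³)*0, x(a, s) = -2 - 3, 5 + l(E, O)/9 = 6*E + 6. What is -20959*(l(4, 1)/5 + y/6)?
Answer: -943155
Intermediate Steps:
l(E, O) = 9 + 54*E (l(E, O) = -45 + 9*(6*E + 6) = -45 + 9*(6 + 6*E) = -45 + (54 + 54*E) = 9 + 54*E)
x(a, s) = -5
y = 0 (y = -5*3³*0 = -5*27*0 = -135*0 = 0)
-20959*(l(4, 1)/5 + y/6) = -20959*((9 + 54*4)/5 + 0/6) = -20959*((9 + 216)*(⅕) + 0*(⅙)) = -20959*(225*(⅕) + 0) = -20959*(45 + 0) = -20959*45 = -943155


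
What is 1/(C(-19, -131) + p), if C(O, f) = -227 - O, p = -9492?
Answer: -1/9700 ≈ -0.00010309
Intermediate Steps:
1/(C(-19, -131) + p) = 1/((-227 - 1*(-19)) - 9492) = 1/((-227 + 19) - 9492) = 1/(-208 - 9492) = 1/(-9700) = -1/9700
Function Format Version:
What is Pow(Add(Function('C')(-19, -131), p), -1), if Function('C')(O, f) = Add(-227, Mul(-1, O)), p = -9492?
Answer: Rational(-1, 9700) ≈ -0.00010309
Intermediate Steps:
Pow(Add(Function('C')(-19, -131), p), -1) = Pow(Add(Add(-227, Mul(-1, -19)), -9492), -1) = Pow(Add(Add(-227, 19), -9492), -1) = Pow(Add(-208, -9492), -1) = Pow(-9700, -1) = Rational(-1, 9700)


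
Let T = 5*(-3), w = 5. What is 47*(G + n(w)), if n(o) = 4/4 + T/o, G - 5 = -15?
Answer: -564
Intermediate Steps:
T = -15
G = -10 (G = 5 - 15 = -10)
n(o) = 1 - 15/o (n(o) = 4/4 - 15/o = 4*(¼) - 15/o = 1 - 15/o)
47*(G + n(w)) = 47*(-10 + (-15 + 5)/5) = 47*(-10 + (⅕)*(-10)) = 47*(-10 - 2) = 47*(-12) = -564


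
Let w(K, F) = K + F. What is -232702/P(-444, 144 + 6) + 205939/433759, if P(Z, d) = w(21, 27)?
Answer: -50463350873/10410216 ≈ -4847.5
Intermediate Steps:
w(K, F) = F + K
P(Z, d) = 48 (P(Z, d) = 27 + 21 = 48)
-232702/P(-444, 144 + 6) + 205939/433759 = -232702/48 + 205939/433759 = -232702*1/48 + 205939*(1/433759) = -116351/24 + 205939/433759 = -50463350873/10410216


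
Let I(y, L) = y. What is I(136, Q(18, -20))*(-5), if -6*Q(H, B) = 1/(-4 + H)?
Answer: -680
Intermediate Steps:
Q(H, B) = -1/(6*(-4 + H))
I(136, Q(18, -20))*(-5) = 136*(-5) = -680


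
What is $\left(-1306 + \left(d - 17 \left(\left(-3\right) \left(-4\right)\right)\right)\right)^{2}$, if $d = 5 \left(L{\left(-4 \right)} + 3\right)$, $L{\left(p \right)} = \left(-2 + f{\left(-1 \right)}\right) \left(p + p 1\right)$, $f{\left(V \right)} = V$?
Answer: $1890625$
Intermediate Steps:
$L{\left(p \right)} = - 6 p$ ($L{\left(p \right)} = \left(-2 - 1\right) \left(p + p 1\right) = - 3 \left(p + p\right) = - 3 \cdot 2 p = - 6 p$)
$d = 135$ ($d = 5 \left(\left(-6\right) \left(-4\right) + 3\right) = 5 \left(24 + 3\right) = 5 \cdot 27 = 135$)
$\left(-1306 + \left(d - 17 \left(\left(-3\right) \left(-4\right)\right)\right)\right)^{2} = \left(-1306 + \left(135 - 17 \left(\left(-3\right) \left(-4\right)\right)\right)\right)^{2} = \left(-1306 + \left(135 - 204\right)\right)^{2} = \left(-1306 - 69\right)^{2} = \left(-1375\right)^{2} = 1890625$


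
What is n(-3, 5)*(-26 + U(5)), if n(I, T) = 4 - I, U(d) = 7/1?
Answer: -133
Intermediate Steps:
U(d) = 7 (U(d) = 7*1 = 7)
n(-3, 5)*(-26 + U(5)) = (4 - 1*(-3))*(-26 + 7) = (4 + 3)*(-19) = 7*(-19) = -133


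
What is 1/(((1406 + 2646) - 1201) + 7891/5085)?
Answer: 5085/14505226 ≈ 0.00035056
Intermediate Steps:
1/(((1406 + 2646) - 1201) + 7891/5085) = 1/((4052 - 1201) + 7891*(1/5085)) = 1/(2851 + 7891/5085) = 1/(14505226/5085) = 5085/14505226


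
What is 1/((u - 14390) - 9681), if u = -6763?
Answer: -1/30834 ≈ -3.2432e-5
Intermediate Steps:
1/((u - 14390) - 9681) = 1/((-6763 - 14390) - 9681) = 1/(-21153 - 9681) = 1/(-30834) = -1/30834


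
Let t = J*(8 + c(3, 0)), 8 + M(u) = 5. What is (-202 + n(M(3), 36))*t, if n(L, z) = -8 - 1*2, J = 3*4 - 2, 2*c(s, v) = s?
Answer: -20140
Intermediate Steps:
c(s, v) = s/2
J = 10 (J = 12 - 2 = 10)
M(u) = -3 (M(u) = -8 + 5 = -3)
n(L, z) = -10 (n(L, z) = -8 - 2 = -10)
t = 95 (t = 10*(8 + (1/2)*3) = 10*(8 + 3/2) = 10*(19/2) = 95)
(-202 + n(M(3), 36))*t = (-202 - 10)*95 = -212*95 = -20140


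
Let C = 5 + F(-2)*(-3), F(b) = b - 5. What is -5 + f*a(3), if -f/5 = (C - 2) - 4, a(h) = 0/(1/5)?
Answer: -5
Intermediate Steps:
a(h) = 0 (a(h) = 0/(⅕) = 0*5 = 0)
F(b) = -5 + b
C = 26 (C = 5 + (-5 - 2)*(-3) = 5 - 7*(-3) = 5 + 21 = 26)
f = -100 (f = -5*((26 - 2) - 4) = -5*(24 - 4) = -5*20 = -100)
-5 + f*a(3) = -5 - 100*0 = -5 + 0 = -5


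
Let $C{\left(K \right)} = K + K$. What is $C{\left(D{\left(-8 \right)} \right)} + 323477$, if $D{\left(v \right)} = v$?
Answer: $323461$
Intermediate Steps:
$C{\left(K \right)} = 2 K$
$C{\left(D{\left(-8 \right)} \right)} + 323477 = 2 \left(-8\right) + 323477 = -16 + 323477 = 323461$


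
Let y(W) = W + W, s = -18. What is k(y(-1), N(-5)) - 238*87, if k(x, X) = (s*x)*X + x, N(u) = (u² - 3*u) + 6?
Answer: -19052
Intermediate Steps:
y(W) = 2*W
N(u) = 6 + u² - 3*u
k(x, X) = x - 18*X*x (k(x, X) = (-18*x)*X + x = -18*X*x + x = x - 18*X*x)
k(y(-1), N(-5)) - 238*87 = (2*(-1))*(1 - 18*(6 + (-5)² - 3*(-5))) - 238*87 = -2*(1 - 18*(6 + 25 + 15)) - 20706 = -2*(1 - 18*46) - 20706 = -2*(1 - 828) - 20706 = -2*(-827) - 20706 = 1654 - 20706 = -19052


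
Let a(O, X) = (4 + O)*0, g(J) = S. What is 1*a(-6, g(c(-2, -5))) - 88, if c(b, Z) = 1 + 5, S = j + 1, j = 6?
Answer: -88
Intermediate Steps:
S = 7 (S = 6 + 1 = 7)
c(b, Z) = 6
g(J) = 7
a(O, X) = 0
1*a(-6, g(c(-2, -5))) - 88 = 1*0 - 88 = 0 - 88 = -88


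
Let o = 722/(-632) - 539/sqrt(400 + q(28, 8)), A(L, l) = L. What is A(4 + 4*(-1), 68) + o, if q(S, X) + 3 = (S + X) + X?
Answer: -25415/948 ≈ -26.809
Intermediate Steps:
q(S, X) = -3 + S + 2*X (q(S, X) = -3 + ((S + X) + X) = -3 + (S + 2*X) = -3 + S + 2*X)
o = -25415/948 (o = 722/(-632) - 539/sqrt(400 + (-3 + 28 + 2*8)) = 722*(-1/632) - 539/sqrt(400 + (-3 + 28 + 16)) = -361/316 - 539/sqrt(400 + 41) = -361/316 - 539/(sqrt(441)) = -361/316 - 539/21 = -361/316 - 539*1/21 = -361/316 - 77/3 = -25415/948 ≈ -26.809)
A(4 + 4*(-1), 68) + o = (4 + 4*(-1)) - 25415/948 = (4 - 4) - 25415/948 = 0 - 25415/948 = -25415/948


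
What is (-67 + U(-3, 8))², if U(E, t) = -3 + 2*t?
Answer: 2916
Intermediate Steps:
(-67 + U(-3, 8))² = (-67 + (-3 + 2*8))² = (-67 + (-3 + 16))² = (-67 + 13)² = (-54)² = 2916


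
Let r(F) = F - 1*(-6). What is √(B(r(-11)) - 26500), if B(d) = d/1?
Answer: 3*I*√2945 ≈ 162.8*I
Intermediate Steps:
r(F) = 6 + F (r(F) = F + 6 = 6 + F)
B(d) = d (B(d) = d*1 = d)
√(B(r(-11)) - 26500) = √((6 - 11) - 26500) = √(-5 - 26500) = √(-26505) = 3*I*√2945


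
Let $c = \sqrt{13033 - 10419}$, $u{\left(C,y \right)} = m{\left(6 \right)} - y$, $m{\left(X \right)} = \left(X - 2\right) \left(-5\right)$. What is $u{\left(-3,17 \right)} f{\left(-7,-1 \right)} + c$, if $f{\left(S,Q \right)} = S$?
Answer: $259 + \sqrt{2614} \approx 310.13$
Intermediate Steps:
$m{\left(X \right)} = 10 - 5 X$ ($m{\left(X \right)} = \left(-2 + X\right) \left(-5\right) = 10 - 5 X$)
$u{\left(C,y \right)} = -20 - y$ ($u{\left(C,y \right)} = \left(10 - 30\right) - y = -20 - y$)
$c = \sqrt{2614} \approx 51.127$
$u{\left(-3,17 \right)} f{\left(-7,-1 \right)} + c = \left(-20 - 17\right) \left(-7\right) + \sqrt{2614} = \left(-37\right) \left(-7\right) + \sqrt{2614} = 259 + \sqrt{2614}$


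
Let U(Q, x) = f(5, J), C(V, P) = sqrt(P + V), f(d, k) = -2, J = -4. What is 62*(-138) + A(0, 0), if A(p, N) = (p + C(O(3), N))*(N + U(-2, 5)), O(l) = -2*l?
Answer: -8556 - 2*I*sqrt(6) ≈ -8556.0 - 4.899*I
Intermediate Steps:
U(Q, x) = -2
A(p, N) = (-2 + N)*(p + sqrt(-6 + N)) (A(p, N) = (p + sqrt(N - 2*3))*(N - 2) = (p + sqrt(N - 6))*(-2 + N) = (p + sqrt(-6 + N))*(-2 + N) = (-2 + N)*(p + sqrt(-6 + N)))
62*(-138) + A(0, 0) = 62*(-138) + (-2*0 - 2*sqrt(-6 + 0) + 0*0 + 0*sqrt(-6 + 0)) = -8556 + (0 - 2*I*sqrt(6) + 0 + 0*sqrt(-6)) = -8556 + (0 - 2*I*sqrt(6) + 0 + 0*(I*sqrt(6))) = -8556 + (0 - 2*I*sqrt(6) + 0 + 0) = -8556 - 2*I*sqrt(6)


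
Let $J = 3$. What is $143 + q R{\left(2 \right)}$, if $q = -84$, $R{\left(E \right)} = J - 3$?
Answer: $143$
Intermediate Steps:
$R{\left(E \right)} = 0$ ($R{\left(E \right)} = 3 - 3 = 0$)
$143 + q R{\left(2 \right)} = 143 - 0 = 143 + 0 = 143$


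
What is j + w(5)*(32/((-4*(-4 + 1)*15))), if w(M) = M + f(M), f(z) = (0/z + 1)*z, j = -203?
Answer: -1811/9 ≈ -201.22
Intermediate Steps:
f(z) = z (f(z) = (0 + 1)*z = 1*z = z)
w(M) = 2*M (w(M) = M + M = 2*M)
j + w(5)*(32/((-4*(-4 + 1)*15))) = -203 + (2*5)*(32/((-4*(-4 + 1)*15))) = -203 + 10*(32/((-4*(-3)*15))) = -203 + 10*(32/((12*15))) = -203 + 10*(32/180) = -203 + 10*(32*(1/180)) = -203 + 10*(8/45) = -203 + 16/9 = -1811/9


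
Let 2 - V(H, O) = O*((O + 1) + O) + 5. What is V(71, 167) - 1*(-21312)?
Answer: -34636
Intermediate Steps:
V(H, O) = -3 - O*(1 + 2*O) (V(H, O) = 2 - (O*((O + 1) + O) + 5) = 2 - (O*((1 + O) + O) + 5) = 2 - (O*(1 + 2*O) + 5) = 2 - (5 + O*(1 + 2*O)) = 2 + (-5 - O*(1 + 2*O)) = -3 - O*(1 + 2*O))
V(71, 167) - 1*(-21312) = (-3 - 1*167 - 2*167**2) - 1*(-21312) = (-3 - 167 - 2*27889) + 21312 = (-3 - 167 - 55778) + 21312 = -55948 + 21312 = -34636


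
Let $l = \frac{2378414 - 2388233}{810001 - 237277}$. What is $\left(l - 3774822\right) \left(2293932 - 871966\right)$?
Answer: $- \frac{170788478383056989}{31818} \approx -5.3677 \cdot 10^{12}$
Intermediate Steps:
$l = - \frac{1091}{63636}$ ($l = - \frac{9819}{572724} = \left(-9819\right) \frac{1}{572724} = - \frac{1091}{63636} \approx -0.017144$)
$\left(l - 3774822\right) \left(2293932 - 871966\right) = \left(- \frac{1091}{63636} - 3774822\right) \left(2293932 - 871966\right) = \left(- \frac{240214573883}{63636}\right) 1421966 = - \frac{170788478383056989}{31818}$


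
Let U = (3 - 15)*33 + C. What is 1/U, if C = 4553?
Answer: 1/4157 ≈ 0.00024056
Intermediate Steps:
U = 4157 (U = (3 - 15)*33 + 4553 = -12*33 + 4553 = -396 + 4553 = 4157)
1/U = 1/4157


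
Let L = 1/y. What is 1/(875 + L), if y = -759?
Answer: 759/664124 ≈ 0.0011429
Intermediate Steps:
L = -1/759 (L = 1/(-759) = -1/759 ≈ -0.0013175)
1/(875 + L) = 1/(875 - 1/759) = 1/(664124/759) = 759/664124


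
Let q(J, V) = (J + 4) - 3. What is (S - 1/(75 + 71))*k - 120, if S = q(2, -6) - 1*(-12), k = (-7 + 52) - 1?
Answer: 39398/73 ≈ 539.70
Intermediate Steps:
q(J, V) = 1 + J (q(J, V) = (4 + J) - 3 = 1 + J)
k = 44 (k = 45 - 1 = 44)
S = 15 (S = (1 + 2) - 1*(-12) = 3 + 12 = 15)
(S - 1/(75 + 71))*k - 120 = (15 - 1/(75 + 71))*44 - 120 = (15 - 1/146)*44 - 120 = (2189/146)*44 - 120 = 48158/73 - 120 = 39398/73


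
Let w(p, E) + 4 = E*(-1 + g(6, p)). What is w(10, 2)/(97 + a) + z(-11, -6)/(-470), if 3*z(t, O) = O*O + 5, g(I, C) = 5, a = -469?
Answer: -1741/43710 ≈ -0.039831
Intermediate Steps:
z(t, O) = 5/3 + O²/3 (z(t, O) = (O*O + 5)/3 = (O² + 5)/3 = (5 + O²)/3 = 5/3 + O²/3)
w(p, E) = -4 + 4*E (w(p, E) = -4 + E*(-1 + 5) = -4 + E*4 = -4 + 4*E)
w(10, 2)/(97 + a) + z(-11, -6)/(-470) = (-4 + 4*2)/(97 - 469) + (5/3 + (⅓)*(-6)²)/(-470) = (-4 + 8)/(-372) + (5/3 + (⅓)*36)*(-1/470) = -1/372*4 + (5/3 + 12)*(-1/470) = -1/93 + (41/3)*(-1/470) = -1/93 - 41/1410 = -1741/43710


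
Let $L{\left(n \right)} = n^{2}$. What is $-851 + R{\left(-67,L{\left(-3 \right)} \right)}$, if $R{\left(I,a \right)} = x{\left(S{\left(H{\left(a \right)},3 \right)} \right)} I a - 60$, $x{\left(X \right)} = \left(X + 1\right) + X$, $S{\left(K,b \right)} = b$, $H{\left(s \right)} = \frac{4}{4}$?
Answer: $-5132$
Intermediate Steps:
$H{\left(s \right)} = 1$ ($H{\left(s \right)} = 4 \cdot \frac{1}{4} = 1$)
$x{\left(X \right)} = 1 + 2 X$ ($x{\left(X \right)} = \left(1 + X\right) + X = 1 + 2 X$)
$R{\left(I,a \right)} = -60 + 7 I a$ ($R{\left(I,a \right)} = \left(1 + 2 \cdot 3\right) I a - 60 = \left(1 + 6\right) I a - 60 = 7 I a - 60 = -60 + 7 I a$)
$-851 + R{\left(-67,L{\left(-3 \right)} \right)} = -851 + \left(-60 + 7 \left(-67\right) \left(-3\right)^{2}\right) = -851 + \left(-60 + 7 \left(-67\right) 9\right) = -851 - 4281 = -5132$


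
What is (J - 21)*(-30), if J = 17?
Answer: 120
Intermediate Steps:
(J - 21)*(-30) = (17 - 21)*(-30) = -4*(-30) = 120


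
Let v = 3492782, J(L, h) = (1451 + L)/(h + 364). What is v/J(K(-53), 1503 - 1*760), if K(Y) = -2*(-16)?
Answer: 3866509674/1483 ≈ 2.6072e+6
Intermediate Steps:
K(Y) = 32
J(L, h) = (1451 + L)/(364 + h)
v/J(K(-53), 1503 - 1*760) = 3492782/(((1451 + 32)/(364 + (1503 - 1*760)))) = 3492782/((1483/(364 + (1503 - 760)))) = 3492782/((1483/(364 + 743))) = 3492782/((1483/1107)) = 3492782/(((1/1107)*1483)) = 3492782/(1483/1107) = 3492782*(1107/1483) = 3866509674/1483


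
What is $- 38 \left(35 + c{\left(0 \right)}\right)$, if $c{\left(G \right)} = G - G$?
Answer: $-1330$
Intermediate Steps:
$c{\left(G \right)} = 0$
$- 38 \left(35 + c{\left(0 \right)}\right) = - 38 \left(35 + 0\right) = \left(-38\right) 35 = -1330$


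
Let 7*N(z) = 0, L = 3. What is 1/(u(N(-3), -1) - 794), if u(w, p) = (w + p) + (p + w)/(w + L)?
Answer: -3/2386 ≈ -0.0012573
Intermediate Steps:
N(z) = 0 (N(z) = (⅐)*0 = 0)
u(w, p) = p + w + (p + w)/(3 + w) (u(w, p) = (w + p) + (p + w)/(w + 3) = (p + w) + (p + w)/(3 + w) = p + w + (p + w)/(3 + w))
1/(u(N(-3), -1) - 794) = 1/((0² + 4*(-1) + 4*0 - 1*0)/(3 + 0) - 794) = 1/((0 - 4 + 0 + 0)/3 - 794) = 1/((⅓)*(-4) - 794) = 1/(-4/3 - 794) = 1/(-2386/3) = -3/2386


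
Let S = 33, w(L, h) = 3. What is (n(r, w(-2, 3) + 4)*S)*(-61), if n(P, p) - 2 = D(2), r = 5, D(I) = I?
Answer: -8052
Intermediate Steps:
n(P, p) = 4 (n(P, p) = 2 + 2 = 4)
(n(r, w(-2, 3) + 4)*S)*(-61) = (4*33)*(-61) = 132*(-61) = -8052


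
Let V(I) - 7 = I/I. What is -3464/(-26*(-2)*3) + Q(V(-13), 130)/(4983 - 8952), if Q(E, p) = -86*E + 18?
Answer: -1137008/51597 ≈ -22.036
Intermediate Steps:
V(I) = 8 (V(I) = 7 + I/I = 7 + 1 = 8)
Q(E, p) = 18 - 86*E
-3464/(-26*(-2)*3) + Q(V(-13), 130)/(4983 - 8952) = -3464/(-26*(-2)*3) + (18 - 86*8)/(4983 - 8952) = -3464/(52*3) + (18 - 688)/(-3969) = -3464/156 - 670*(-1/3969) = -3464*1/156 + 670/3969 = -866/39 + 670/3969 = -1137008/51597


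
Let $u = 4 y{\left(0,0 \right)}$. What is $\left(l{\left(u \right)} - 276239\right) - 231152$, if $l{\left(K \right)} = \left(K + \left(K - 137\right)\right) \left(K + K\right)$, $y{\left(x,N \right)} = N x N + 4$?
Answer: $-510751$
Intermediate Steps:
$y{\left(x,N \right)} = 4 + x N^{2}$ ($y{\left(x,N \right)} = x N^{2} + 4 = 4 + x N^{2}$)
$u = 16$ ($u = 4 \left(4 + 0 \cdot 0^{2}\right) = 4 \left(4 + 0 \cdot 0\right) = 4 \left(4 + 0\right) = 4 \cdot 4 = 16$)
$l{\left(K \right)} = 2 K \left(-137 + 2 K\right)$ ($l{\left(K \right)} = \left(K + \left(-137 + K\right)\right) 2 K = \left(-137 + 2 K\right) 2 K = 2 K \left(-137 + 2 K\right)$)
$\left(l{\left(u \right)} - 276239\right) - 231152 = \left(2 \cdot 16 \left(-137 + 2 \cdot 16\right) - 276239\right) - 231152 = \left(2 \cdot 16 \left(-137 + 32\right) - 276239\right) - 231152 = \left(2 \cdot 16 \left(-105\right) - 276239\right) - 231152 = \left(-3360 - 276239\right) - 231152 = -279599 - 231152 = -510751$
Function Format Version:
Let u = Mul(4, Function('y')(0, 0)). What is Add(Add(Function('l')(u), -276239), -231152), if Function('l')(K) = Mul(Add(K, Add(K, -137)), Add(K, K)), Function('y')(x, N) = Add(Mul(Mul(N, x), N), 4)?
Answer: -510751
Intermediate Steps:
Function('y')(x, N) = Add(4, Mul(x, Pow(N, 2))) (Function('y')(x, N) = Add(Mul(x, Pow(N, 2)), 4) = Add(4, Mul(x, Pow(N, 2))))
u = 16 (u = Mul(4, Add(4, Mul(0, Pow(0, 2)))) = Mul(4, Add(4, Mul(0, 0))) = Mul(4, Add(4, 0)) = Mul(4, 4) = 16)
Function('l')(K) = Mul(2, K, Add(-137, Mul(2, K))) (Function('l')(K) = Mul(Add(K, Add(-137, K)), Mul(2, K)) = Mul(Add(-137, Mul(2, K)), Mul(2, K)) = Mul(2, K, Add(-137, Mul(2, K))))
Add(Add(Function('l')(u), -276239), -231152) = Add(Add(Mul(2, 16, Add(-137, Mul(2, 16))), -276239), -231152) = Add(Add(Mul(2, 16, Add(-137, 32)), -276239), -231152) = Add(Add(Mul(2, 16, -105), -276239), -231152) = Add(Add(-3360, -276239), -231152) = Add(-279599, -231152) = -510751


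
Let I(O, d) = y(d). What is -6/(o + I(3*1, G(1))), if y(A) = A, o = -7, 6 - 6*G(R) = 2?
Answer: 18/19 ≈ 0.94737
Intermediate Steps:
G(R) = 2/3 (G(R) = 1 - 1/6*2 = 1 - 1/3 = 2/3)
I(O, d) = d
-6/(o + I(3*1, G(1))) = -6/(-7 + 2/3) = -6/(-19/3) = -3/19*(-6) = 18/19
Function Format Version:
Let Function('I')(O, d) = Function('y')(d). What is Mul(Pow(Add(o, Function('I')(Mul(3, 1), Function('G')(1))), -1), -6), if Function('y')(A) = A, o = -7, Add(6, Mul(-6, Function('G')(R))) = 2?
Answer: Rational(18, 19) ≈ 0.94737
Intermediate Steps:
Function('G')(R) = Rational(2, 3) (Function('G')(R) = Add(1, Mul(Rational(-1, 6), 2)) = Add(1, Rational(-1, 3)) = Rational(2, 3))
Function('I')(O, d) = d
Mul(Pow(Add(o, Function('I')(Mul(3, 1), Function('G')(1))), -1), -6) = Mul(Pow(Add(-7, Rational(2, 3)), -1), -6) = Mul(Pow(Rational(-19, 3), -1), -6) = Mul(Rational(-3, 19), -6) = Rational(18, 19)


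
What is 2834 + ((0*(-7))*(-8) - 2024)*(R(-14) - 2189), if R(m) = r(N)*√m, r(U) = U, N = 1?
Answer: 4433370 - 2024*I*√14 ≈ 4.4334e+6 - 7573.1*I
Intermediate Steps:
R(m) = √m (R(m) = 1*√m = √m)
2834 + ((0*(-7))*(-8) - 2024)*(R(-14) - 2189) = 2834 + ((0*(-7))*(-8) - 2024)*(√(-14) - 2189) = 2834 + (0*(-8) - 2024)*(I*√14 - 2189) = 2834 + (0 - 2024)*(-2189 + I*√14) = 2834 - 2024*(-2189 + I*√14) = 2834 + (4430536 - 2024*I*√14) = 4433370 - 2024*I*√14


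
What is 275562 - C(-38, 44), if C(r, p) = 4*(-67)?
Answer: 275830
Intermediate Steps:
C(r, p) = -268
275562 - C(-38, 44) = 275562 - 1*(-268) = 275562 + 268 = 275830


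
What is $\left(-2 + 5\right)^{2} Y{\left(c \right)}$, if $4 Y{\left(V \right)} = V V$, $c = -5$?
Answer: $\frac{225}{4} \approx 56.25$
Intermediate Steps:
$Y{\left(V \right)} = \frac{V^{2}}{4}$ ($Y{\left(V \right)} = \frac{V V}{4} = \frac{V^{2}}{4}$)
$\left(-2 + 5\right)^{2} Y{\left(c \right)} = \left(-2 + 5\right)^{2} \frac{\left(-5\right)^{2}}{4} = 3^{2} \cdot \frac{1}{4} \cdot 25 = 9 \cdot \frac{25}{4} = \frac{225}{4}$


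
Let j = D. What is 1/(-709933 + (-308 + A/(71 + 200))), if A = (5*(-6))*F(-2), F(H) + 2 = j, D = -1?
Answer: -271/192475221 ≈ -1.4080e-6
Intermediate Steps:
j = -1
F(H) = -3 (F(H) = -2 - 1 = -3)
A = 90 (A = (5*(-6))*(-3) = -30*(-3) = 90)
1/(-709933 + (-308 + A/(71 + 200))) = 1/(-709933 + (-308 + 90/(71 + 200))) = 1/(-709933 + (-308 + 90/271)) = 1/(-709933 - 83378/271) = 1/(-192475221/271) = -271/192475221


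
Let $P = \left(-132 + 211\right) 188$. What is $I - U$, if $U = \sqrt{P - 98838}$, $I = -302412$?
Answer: $-302412 - 7 i \sqrt{1714} \approx -3.0241 \cdot 10^{5} - 289.8 i$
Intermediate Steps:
$P = 14852$ ($P = 79 \cdot 188 = 14852$)
$U = 7 i \sqrt{1714}$ ($U = \sqrt{14852 - 98838} = \sqrt{-83986} = 7 i \sqrt{1714} \approx 289.8 i$)
$I - U = -302412 - 7 i \sqrt{1714}$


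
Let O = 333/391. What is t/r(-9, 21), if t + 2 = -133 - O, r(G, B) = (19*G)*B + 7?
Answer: 26559/700672 ≈ 0.037905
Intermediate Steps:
O = 333/391 (O = 333*(1/391) = 333/391 ≈ 0.85166)
r(G, B) = 7 + 19*B*G (r(G, B) = 19*B*G + 7 = 7 + 19*B*G)
t = -53118/391 (t = -2 + (-133 - 1*333/391) = -2 + (-133 - 333/391) = -2 - 52336/391 = -53118/391 ≈ -135.85)
t/r(-9, 21) = -53118/(391*(7 + 19*21*(-9))) = -53118/(391*(7 - 3591)) = -53118/391/(-3584) = -53118/391*(-1/3584) = 26559/700672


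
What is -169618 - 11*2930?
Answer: -201848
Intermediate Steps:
-169618 - 11*2930 = -169618 - 32230 = -201848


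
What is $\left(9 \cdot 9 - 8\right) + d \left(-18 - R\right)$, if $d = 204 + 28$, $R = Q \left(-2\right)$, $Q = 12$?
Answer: $1465$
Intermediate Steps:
$R = -24$ ($R = 12 \left(-2\right) = -24$)
$d = 232$
$\left(9 \cdot 9 - 8\right) + d \left(-18 - R\right) = \left(9 \cdot 9 - 8\right) + 232 \left(-18 - -24\right) = \left(81 - 8\right) + 232 \left(-18 + 24\right) = 73 + 232 \cdot 6 = 73 + 1392 = 1465$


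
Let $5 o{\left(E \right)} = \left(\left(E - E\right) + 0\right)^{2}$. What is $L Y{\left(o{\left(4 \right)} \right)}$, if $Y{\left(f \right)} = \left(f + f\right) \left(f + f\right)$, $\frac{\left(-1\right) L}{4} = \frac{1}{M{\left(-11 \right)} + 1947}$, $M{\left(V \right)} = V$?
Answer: $0$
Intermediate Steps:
$o{\left(E \right)} = 0$ ($o{\left(E \right)} = \frac{\left(\left(E - E\right) + 0\right)^{2}}{5} = \frac{\left(0 + 0\right)^{2}}{5} = \frac{0^{2}}{5} = \frac{1}{5} \cdot 0 = 0$)
$L = - \frac{1}{484}$ ($L = - \frac{4}{-11 + 1947} = - \frac{4}{1936} = \left(-4\right) \frac{1}{1936} = - \frac{1}{484} \approx -0.0020661$)
$Y{\left(f \right)} = 4 f^{2}$ ($Y{\left(f \right)} = 2 f 2 f = 4 f^{2}$)
$L Y{\left(o{\left(4 \right)} \right)} = - \frac{4 \cdot 0^{2}}{484} = - \frac{4 \cdot 0}{484} = \left(- \frac{1}{484}\right) 0 = 0$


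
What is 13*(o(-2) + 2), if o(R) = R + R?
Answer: -26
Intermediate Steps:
o(R) = 2*R
13*(o(-2) + 2) = 13*(2*(-2) + 2) = 13*(-4 + 2) = 13*(-2) = -26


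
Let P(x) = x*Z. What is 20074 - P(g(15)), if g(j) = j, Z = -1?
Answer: 20089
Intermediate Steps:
P(x) = -x (P(x) = x*(-1) = -x)
20074 - P(g(15)) = 20074 - (-1)*15 = 20074 - 1*(-15) = 20074 + 15 = 20089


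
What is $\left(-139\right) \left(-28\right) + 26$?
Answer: $3918$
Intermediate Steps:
$\left(-139\right) \left(-28\right) + 26 = 3892 + 26 = 3918$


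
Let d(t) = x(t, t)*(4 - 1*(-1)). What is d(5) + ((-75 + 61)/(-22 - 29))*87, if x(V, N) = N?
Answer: 831/17 ≈ 48.882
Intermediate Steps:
d(t) = 5*t (d(t) = t*(4 - 1*(-1)) = t*(4 + 1) = t*5 = 5*t)
d(5) + ((-75 + 61)/(-22 - 29))*87 = 5*5 + ((-75 + 61)/(-22 - 29))*87 = 25 - 14/(-51)*87 = 25 - 14*(-1/51)*87 = 25 + (14/51)*87 = 25 + 406/17 = 831/17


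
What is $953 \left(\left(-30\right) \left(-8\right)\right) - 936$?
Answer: $227784$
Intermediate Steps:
$953 \left(\left(-30\right) \left(-8\right)\right) - 936 = 953 \cdot 240 - 936 = 228720 - 936 = 227784$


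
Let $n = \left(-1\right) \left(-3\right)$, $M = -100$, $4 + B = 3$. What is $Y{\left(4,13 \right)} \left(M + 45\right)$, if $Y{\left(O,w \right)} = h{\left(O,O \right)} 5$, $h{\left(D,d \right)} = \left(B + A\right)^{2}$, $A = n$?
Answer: $-1100$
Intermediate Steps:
$B = -1$ ($B = -4 + 3 = -1$)
$n = 3$
$A = 3$
$h{\left(D,d \right)} = 4$ ($h{\left(D,d \right)} = \left(-1 + 3\right)^{2} = 2^{2} = 4$)
$Y{\left(O,w \right)} = 20$ ($Y{\left(O,w \right)} = 4 \cdot 5 = 20$)
$Y{\left(4,13 \right)} \left(M + 45\right) = 20 \left(-100 + 45\right) = 20 \left(-55\right) = -1100$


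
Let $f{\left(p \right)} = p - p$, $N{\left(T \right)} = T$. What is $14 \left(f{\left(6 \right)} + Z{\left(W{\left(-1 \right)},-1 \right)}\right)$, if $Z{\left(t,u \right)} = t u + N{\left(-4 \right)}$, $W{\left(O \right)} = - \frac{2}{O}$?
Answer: $-84$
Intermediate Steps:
$f{\left(p \right)} = 0$
$Z{\left(t,u \right)} = -4 + t u$ ($Z{\left(t,u \right)} = t u - 4 = -4 + t u$)
$14 \left(f{\left(6 \right)} + Z{\left(W{\left(-1 \right)},-1 \right)}\right) = 14 \left(0 - \left(4 - - \frac{2}{-1} \left(-1\right)\right)\right) = 14 \left(0 - \left(4 - \left(-2\right) \left(-1\right) \left(-1\right)\right)\right) = 14 \left(0 + \left(-4 + 2 \left(-1\right)\right)\right) = 14 \left(0 - 6\right) = 14 \left(-6\right) = -84$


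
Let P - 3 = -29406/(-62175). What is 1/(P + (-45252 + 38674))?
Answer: -20725/136257073 ≈ -0.00015210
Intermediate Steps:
P = 71977/20725 (P = 3 - 29406/(-62175) = 3 - 29406*(-1/62175) = 3 + 9802/20725 = 71977/20725 ≈ 3.4730)
1/(P + (-45252 + 38674)) = 1/(71977/20725 + (-45252 + 38674)) = 1/(71977/20725 - 6578) = 1/(-136257073/20725) = -20725/136257073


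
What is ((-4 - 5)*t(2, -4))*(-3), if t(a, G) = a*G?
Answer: -216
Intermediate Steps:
t(a, G) = G*a
((-4 - 5)*t(2, -4))*(-3) = ((-4 - 5)*(-4*2))*(-3) = -9*(-8)*(-3) = 72*(-3) = -216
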